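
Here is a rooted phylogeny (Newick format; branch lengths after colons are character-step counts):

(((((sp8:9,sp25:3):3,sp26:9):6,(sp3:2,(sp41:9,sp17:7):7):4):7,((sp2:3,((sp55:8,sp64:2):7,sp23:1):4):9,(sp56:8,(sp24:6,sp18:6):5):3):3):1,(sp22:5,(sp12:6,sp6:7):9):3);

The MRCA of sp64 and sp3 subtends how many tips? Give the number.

The MRCA of sp64 and sp3 is the node subtending ((((sp8,sp25),sp26),(sp3,(sp41,sp17))),((sp2,((sp55,sp64),sp23)),(sp56,(sp24,sp18)))).
That clade contains 13 terminal taxa: sp17, sp18, sp2, sp23, sp24, sp25, sp26, sp3, sp41, sp55, sp56, sp64, sp8.

13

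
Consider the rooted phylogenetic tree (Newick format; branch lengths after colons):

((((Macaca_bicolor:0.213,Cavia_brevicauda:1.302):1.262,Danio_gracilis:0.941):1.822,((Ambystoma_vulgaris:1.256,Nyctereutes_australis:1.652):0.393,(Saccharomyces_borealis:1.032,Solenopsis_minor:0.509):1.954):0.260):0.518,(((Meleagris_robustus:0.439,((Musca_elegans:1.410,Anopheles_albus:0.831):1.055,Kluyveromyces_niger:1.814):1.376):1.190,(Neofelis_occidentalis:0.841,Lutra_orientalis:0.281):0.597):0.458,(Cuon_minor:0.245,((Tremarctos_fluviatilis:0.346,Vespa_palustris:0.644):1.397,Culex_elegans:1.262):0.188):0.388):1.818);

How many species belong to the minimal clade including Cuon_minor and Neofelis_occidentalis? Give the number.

10

The MRCA of Cuon_minor and Neofelis_occidentalis is the node subtending (((Meleagris_robustus,((Musca_elegans,Anopheles_albus),Kluyveromyces_niger)),(Neofelis_occidentalis,Lutra_orientalis)),(Cuon_minor,((Tremarctos_fluviatilis,Vespa_palustris),Culex_elegans))).
That clade contains 10 terminal taxa: Anopheles_albus, Culex_elegans, Cuon_minor, Kluyveromyces_niger, Lutra_orientalis, Meleagris_robustus, Musca_elegans, Neofelis_occidentalis, Tremarctos_fluviatilis, Vespa_palustris.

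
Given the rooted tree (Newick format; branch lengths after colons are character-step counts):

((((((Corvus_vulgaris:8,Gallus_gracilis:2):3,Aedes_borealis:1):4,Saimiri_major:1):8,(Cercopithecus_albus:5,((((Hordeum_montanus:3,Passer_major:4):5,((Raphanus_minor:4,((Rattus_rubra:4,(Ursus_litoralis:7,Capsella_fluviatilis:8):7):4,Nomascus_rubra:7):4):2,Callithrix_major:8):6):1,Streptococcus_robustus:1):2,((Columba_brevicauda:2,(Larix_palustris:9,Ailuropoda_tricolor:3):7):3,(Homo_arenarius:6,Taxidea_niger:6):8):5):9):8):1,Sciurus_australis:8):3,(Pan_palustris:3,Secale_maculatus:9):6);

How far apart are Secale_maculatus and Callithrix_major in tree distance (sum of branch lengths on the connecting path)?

53

The path runs Secale_maculatus → … → MRCA → … → Callithrix_major; the MRCA is the root of the tree.
Branch lengths along that path: 9 + 6 + 3 + 1 + 8 + 9 + 2 + 1 + 6 + 8 = 53.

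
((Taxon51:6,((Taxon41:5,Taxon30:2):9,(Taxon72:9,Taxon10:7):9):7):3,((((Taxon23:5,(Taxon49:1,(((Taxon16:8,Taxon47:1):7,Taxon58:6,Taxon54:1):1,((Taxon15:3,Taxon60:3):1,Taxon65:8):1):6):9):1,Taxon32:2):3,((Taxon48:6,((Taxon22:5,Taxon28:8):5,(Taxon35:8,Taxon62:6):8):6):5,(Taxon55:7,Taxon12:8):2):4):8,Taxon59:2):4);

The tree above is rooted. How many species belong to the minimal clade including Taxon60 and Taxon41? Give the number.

The MRCA of Taxon60 and Taxon41 is the root, so the clade is the entire tree.
That clade contains 23 terminal taxa: Taxon10, Taxon12, Taxon15, Taxon16, Taxon22, Taxon23, Taxon28, Taxon30, Taxon32, Taxon35, Taxon41, Taxon47, Taxon48, Taxon49, Taxon51, Taxon54, Taxon55, Taxon58, Taxon59, Taxon60, Taxon62, Taxon65, Taxon72.

23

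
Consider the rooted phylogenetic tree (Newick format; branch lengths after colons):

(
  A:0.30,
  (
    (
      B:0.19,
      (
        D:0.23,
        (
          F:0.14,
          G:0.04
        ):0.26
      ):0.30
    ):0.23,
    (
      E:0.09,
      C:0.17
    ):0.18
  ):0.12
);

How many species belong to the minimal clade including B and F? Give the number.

4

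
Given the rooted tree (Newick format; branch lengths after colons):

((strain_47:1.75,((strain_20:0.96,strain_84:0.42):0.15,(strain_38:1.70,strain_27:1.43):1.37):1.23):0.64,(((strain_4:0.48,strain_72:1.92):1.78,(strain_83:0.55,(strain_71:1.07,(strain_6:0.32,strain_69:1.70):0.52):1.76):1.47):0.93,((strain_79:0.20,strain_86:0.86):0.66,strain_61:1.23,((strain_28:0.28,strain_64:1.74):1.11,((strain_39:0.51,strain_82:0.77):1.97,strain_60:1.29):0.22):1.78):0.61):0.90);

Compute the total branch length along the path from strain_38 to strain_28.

9.62

The path runs strain_38 → … → MRCA → … → strain_28; the MRCA is the root of the tree.
Branch lengths along that path: 1.70 + 1.37 + 1.23 + 0.64 + 0.90 + 0.61 + 1.78 + 1.11 + 0.28 = 9.62.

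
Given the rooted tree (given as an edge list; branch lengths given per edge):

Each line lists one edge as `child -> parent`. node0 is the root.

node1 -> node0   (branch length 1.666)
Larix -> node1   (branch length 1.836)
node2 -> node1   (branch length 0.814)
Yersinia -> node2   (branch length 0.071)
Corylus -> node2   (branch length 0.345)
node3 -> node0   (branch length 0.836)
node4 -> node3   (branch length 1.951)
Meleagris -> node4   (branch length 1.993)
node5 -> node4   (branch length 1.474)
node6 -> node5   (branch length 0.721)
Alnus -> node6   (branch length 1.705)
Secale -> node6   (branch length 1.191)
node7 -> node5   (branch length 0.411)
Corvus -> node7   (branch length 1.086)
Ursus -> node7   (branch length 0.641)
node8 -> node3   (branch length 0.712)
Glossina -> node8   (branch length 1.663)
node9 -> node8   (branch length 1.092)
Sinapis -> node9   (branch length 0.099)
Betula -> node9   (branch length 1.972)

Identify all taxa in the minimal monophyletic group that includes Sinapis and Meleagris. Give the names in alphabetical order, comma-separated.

Alnus, Betula, Corvus, Glossina, Meleagris, Secale, Sinapis, Ursus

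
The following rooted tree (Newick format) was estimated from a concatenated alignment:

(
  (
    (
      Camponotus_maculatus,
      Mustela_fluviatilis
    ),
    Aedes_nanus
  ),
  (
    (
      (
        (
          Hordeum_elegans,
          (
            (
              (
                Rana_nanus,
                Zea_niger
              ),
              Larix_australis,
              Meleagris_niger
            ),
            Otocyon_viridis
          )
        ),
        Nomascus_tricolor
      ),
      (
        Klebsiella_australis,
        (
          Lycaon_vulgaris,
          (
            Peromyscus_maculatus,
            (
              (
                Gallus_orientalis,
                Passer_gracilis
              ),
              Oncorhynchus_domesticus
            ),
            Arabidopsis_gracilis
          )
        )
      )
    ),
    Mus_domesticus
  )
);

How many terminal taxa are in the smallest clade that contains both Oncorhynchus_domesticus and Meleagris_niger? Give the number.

The MRCA of Oncorhynchus_domesticus and Meleagris_niger is the node subtending (((Hordeum_elegans,(((Rana_nanus,Zea_niger),Larix_australis,Meleagris_niger),Otocyon_viridis)),Nomascus_tricolor),(Klebsiella_australis,(Lycaon_vulgaris,(Peromyscus_maculatus,((Gallus_orientalis,Passer_gracilis),Oncorhynchus_domesticus),Arabidopsis_gracilis)))).
That clade contains 14 terminal taxa: Arabidopsis_gracilis, Gallus_orientalis, Hordeum_elegans, Klebsiella_australis, Larix_australis, Lycaon_vulgaris, Meleagris_niger, Nomascus_tricolor, Oncorhynchus_domesticus, Otocyon_viridis, Passer_gracilis, Peromyscus_maculatus, Rana_nanus, Zea_niger.

14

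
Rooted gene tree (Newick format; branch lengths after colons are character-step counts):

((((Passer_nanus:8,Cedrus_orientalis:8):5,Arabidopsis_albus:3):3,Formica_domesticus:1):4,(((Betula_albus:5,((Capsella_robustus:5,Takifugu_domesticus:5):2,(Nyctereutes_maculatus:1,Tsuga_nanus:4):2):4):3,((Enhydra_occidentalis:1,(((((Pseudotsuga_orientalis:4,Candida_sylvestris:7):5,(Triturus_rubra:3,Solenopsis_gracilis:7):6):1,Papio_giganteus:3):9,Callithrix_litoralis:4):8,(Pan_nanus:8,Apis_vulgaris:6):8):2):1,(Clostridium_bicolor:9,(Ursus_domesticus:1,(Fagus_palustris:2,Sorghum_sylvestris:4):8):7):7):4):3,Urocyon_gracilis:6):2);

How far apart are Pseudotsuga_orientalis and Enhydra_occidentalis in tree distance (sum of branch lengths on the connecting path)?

30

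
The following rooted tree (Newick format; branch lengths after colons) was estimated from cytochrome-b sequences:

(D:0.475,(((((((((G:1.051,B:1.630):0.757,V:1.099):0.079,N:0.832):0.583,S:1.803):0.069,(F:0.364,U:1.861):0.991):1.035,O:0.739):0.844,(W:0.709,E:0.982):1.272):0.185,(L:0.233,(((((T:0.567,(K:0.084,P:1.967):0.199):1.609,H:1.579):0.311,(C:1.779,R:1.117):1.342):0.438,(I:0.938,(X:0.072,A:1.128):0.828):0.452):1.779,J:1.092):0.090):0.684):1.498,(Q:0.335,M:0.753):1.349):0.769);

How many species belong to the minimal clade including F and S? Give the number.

7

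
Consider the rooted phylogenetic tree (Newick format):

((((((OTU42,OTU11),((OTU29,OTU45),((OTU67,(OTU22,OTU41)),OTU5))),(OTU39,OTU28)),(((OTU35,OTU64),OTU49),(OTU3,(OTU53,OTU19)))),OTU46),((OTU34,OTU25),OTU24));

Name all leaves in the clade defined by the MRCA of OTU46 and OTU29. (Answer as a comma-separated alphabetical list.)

OTU11, OTU19, OTU22, OTU28, OTU29, OTU3, OTU35, OTU39, OTU41, OTU42, OTU45, OTU46, OTU49, OTU5, OTU53, OTU64, OTU67

Tracing OTU46: it sits inside (((((OTU42,OTU11),((OTU29,OTU45),((OTU67,(OTU22,OTU41)),OTU5))),(OTU39,OTU28)),(((OTU35,OTU64),OTU49),(OTU3,(OTU53,OTU19)))),OTU46).
Tracing OTU29: it sits inside (OTU29,OTU45).
The smallest clade enclosing both is (((((OTU42,OTU11),((OTU29,OTU45),((OTU67,(OTU22,OTU41)),OTU5))),(OTU39,OTU28)),(((OTU35,OTU64),OTU49),(OTU3,(OTU53,OTU19)))),OTU46); the answer is its 17 terminal taxa in alphabetical order.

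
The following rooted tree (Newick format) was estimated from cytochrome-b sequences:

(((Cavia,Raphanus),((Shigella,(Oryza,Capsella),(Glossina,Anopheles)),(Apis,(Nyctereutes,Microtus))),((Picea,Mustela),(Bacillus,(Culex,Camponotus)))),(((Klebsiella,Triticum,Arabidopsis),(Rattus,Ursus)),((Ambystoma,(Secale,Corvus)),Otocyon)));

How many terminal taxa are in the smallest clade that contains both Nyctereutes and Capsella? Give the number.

The MRCA of Nyctereutes and Capsella is the node subtending ((Shigella,(Oryza,Capsella),(Glossina,Anopheles)),(Apis,(Nyctereutes,Microtus))).
That clade contains 8 terminal taxa: Anopheles, Apis, Capsella, Glossina, Microtus, Nyctereutes, Oryza, Shigella.

8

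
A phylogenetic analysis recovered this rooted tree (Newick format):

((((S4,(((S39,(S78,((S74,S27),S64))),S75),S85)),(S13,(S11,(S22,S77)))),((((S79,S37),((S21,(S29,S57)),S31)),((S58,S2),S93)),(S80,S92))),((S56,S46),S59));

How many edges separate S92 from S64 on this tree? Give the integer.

11

The MRCA of S92 and S64 is the node subtending (((S4,(((S39,(S78,((S74,S27),S64))),S75),S85)),(S13,(S11,(S22,S77)))),((((S79,S37),((S21,(S29,S57)),S31)),((S58,S2),S93)),(S80,S92))).
From S92 up to that node: 3 branches. From S64 up to the same node: 8 branches. Total: 3 + 8 = 11.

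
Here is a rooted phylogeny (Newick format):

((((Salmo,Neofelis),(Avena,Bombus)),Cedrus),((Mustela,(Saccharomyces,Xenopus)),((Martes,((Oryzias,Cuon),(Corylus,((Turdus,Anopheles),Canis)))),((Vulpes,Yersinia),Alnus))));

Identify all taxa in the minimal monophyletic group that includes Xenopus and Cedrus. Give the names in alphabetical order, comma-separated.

Tracing Xenopus: it sits inside (Saccharomyces,Xenopus).
Tracing Cedrus: it sits inside (((Salmo,Neofelis),(Avena,Bombus)),Cedrus).
The smallest clade enclosing both is the whole tree (their MRCA is the root), so the answer is all 18 tips in alphabetical order.

Alnus, Anopheles, Avena, Bombus, Canis, Cedrus, Corylus, Cuon, Martes, Mustela, Neofelis, Oryzias, Saccharomyces, Salmo, Turdus, Vulpes, Xenopus, Yersinia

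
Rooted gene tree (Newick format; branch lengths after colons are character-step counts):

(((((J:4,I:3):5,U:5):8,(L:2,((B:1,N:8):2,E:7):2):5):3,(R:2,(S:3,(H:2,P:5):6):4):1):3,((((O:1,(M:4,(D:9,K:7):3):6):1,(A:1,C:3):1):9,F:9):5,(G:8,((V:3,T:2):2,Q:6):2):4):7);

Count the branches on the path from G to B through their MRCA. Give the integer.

The MRCA of G and B is the root of the tree.
From G up to that node: 3 branches. From B up to the same node: 6 branches. Total: 3 + 6 = 9.

9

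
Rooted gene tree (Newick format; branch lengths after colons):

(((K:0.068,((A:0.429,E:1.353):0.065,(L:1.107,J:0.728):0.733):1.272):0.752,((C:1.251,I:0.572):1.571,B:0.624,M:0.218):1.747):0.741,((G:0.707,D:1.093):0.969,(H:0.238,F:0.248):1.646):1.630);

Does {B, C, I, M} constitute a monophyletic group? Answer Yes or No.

Yes

The most recent common ancestor of these taxa subtends ((C,I),B,M).
That clade has exactly 4 tips — every listed taxon and nothing else — so the group is monophyletic.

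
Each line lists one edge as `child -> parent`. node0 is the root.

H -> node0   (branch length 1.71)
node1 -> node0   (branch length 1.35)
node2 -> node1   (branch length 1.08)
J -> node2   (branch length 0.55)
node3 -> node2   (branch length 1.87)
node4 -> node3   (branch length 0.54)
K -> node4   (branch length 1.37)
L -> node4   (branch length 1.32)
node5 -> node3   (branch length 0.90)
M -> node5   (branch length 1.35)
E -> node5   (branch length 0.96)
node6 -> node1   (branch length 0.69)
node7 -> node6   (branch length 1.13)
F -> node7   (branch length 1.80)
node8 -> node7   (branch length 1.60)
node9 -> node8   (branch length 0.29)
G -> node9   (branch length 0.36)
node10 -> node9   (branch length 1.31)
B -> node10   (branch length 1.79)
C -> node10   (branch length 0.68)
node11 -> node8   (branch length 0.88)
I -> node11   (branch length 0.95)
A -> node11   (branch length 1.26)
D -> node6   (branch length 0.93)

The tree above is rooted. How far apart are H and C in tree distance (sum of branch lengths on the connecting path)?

8.76

The path runs H → … → MRCA → … → C; the MRCA is the root of the tree.
Branch lengths along that path: 1.71 + 1.35 + 0.69 + 1.13 + 1.60 + 0.29 + 1.31 + 0.68 = 8.76.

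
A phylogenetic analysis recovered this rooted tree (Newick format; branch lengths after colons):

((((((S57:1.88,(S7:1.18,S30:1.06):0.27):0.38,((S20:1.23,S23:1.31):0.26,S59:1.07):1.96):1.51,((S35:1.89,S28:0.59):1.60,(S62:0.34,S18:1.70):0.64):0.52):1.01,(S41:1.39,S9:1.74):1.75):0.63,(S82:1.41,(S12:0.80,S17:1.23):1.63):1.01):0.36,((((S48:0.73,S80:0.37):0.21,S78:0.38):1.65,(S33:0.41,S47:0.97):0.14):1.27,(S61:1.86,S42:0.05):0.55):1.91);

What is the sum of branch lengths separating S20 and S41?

The path runs S20 → … → MRCA → … → S41; the MRCA is the node subtending ((((S57,(S7,S30)),((S20,S23),S59)),((S35,S28),(S62,S18))),(S41,S9)).
Branch lengths along that path: 1.23 + 0.26 + 1.96 + 1.51 + 1.01 + 1.75 + 1.39 = 9.11.

9.11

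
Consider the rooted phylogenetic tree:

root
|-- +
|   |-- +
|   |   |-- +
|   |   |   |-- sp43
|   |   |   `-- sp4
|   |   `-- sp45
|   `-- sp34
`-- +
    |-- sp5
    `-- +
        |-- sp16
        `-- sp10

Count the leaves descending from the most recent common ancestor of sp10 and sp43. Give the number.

7

The MRCA of sp10 and sp43 is the root, so the clade is the entire tree.
That clade contains 7 terminal taxa: sp10, sp16, sp34, sp4, sp43, sp45, sp5.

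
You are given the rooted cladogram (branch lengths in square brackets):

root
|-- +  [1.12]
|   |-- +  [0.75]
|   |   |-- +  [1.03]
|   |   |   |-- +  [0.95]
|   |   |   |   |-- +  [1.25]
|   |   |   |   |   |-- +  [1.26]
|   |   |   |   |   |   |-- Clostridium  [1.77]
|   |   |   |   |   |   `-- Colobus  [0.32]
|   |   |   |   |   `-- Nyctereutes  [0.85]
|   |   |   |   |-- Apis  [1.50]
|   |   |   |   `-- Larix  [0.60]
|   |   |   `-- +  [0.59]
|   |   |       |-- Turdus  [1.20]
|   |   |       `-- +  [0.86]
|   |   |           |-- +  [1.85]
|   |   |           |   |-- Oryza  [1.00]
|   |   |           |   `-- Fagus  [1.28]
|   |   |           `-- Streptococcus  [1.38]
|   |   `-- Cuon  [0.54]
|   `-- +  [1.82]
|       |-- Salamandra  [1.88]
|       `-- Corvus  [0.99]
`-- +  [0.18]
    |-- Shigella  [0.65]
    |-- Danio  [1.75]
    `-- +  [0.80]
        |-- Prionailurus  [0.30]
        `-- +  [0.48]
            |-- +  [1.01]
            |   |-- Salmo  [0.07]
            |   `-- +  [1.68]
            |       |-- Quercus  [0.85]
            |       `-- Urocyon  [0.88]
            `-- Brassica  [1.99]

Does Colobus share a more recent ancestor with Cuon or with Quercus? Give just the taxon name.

The MRCA of Colobus and Cuon subtends (((((Clostridium,Colobus),Nyctereutes),Apis,Larix),(Turdus,((Oryza,Fagus),Streptococcus))),Cuon) (10 taxa).
The MRCA of Colobus and Quercus is the root, subtending the entire tree (19 taxa).
The first is nested inside the second, so Colobus shares a more recent common ancestor with Cuon.

Cuon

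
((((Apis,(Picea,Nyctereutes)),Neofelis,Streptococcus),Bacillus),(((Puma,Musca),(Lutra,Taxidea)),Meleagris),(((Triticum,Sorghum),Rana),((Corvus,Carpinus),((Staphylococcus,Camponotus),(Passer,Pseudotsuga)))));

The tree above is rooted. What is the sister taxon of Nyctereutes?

Picea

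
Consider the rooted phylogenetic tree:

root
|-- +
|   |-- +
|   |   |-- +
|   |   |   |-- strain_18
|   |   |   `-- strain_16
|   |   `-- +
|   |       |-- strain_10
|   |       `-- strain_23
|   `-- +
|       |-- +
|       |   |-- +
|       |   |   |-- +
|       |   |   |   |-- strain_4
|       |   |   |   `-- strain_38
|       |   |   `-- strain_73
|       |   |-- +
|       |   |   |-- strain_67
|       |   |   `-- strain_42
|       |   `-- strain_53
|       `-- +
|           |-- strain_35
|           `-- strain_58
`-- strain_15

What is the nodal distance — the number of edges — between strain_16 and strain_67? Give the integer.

The MRCA of strain_16 and strain_67 is the node subtending (((strain_18,strain_16),(strain_10,strain_23)),((((strain_4,strain_38),strain_73),(strain_67,strain_42),strain_53),(strain_35,strain_58))).
From strain_16 up to that node: 3 branches. From strain_67 up to the same node: 4 branches. Total: 3 + 4 = 7.

7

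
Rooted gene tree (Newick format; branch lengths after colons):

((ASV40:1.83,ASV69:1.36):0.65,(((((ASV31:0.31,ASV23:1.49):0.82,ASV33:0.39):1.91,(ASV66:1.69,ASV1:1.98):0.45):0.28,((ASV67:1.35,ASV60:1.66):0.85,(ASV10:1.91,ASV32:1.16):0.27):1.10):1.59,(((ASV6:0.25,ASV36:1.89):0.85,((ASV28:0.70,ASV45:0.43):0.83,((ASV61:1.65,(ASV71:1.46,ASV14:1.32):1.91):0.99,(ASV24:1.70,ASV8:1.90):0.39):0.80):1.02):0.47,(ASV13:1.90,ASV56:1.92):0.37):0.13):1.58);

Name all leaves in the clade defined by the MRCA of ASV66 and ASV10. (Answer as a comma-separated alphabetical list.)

ASV1, ASV10, ASV23, ASV31, ASV32, ASV33, ASV60, ASV66, ASV67

Tracing ASV66: it sits inside (ASV66,ASV1).
Tracing ASV10: it sits inside (ASV10,ASV32).
The smallest clade enclosing both is ((((ASV31,ASV23),ASV33),(ASV66,ASV1)),((ASV67,ASV60),(ASV10,ASV32))); the answer is its 9 terminal taxa in alphabetical order.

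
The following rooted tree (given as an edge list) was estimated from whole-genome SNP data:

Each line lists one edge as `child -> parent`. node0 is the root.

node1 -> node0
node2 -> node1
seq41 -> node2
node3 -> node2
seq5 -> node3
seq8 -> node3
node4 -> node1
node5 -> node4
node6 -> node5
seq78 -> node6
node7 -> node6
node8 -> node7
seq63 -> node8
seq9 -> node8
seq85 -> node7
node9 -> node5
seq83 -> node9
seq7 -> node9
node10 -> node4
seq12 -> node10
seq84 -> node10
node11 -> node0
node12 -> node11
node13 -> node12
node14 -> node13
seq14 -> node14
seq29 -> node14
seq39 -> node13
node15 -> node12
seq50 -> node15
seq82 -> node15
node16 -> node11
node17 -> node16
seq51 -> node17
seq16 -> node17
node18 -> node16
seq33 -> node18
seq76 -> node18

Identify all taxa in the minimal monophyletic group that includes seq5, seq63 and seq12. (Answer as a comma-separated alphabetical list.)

seq12, seq41, seq5, seq63, seq7, seq78, seq8, seq83, seq84, seq85, seq9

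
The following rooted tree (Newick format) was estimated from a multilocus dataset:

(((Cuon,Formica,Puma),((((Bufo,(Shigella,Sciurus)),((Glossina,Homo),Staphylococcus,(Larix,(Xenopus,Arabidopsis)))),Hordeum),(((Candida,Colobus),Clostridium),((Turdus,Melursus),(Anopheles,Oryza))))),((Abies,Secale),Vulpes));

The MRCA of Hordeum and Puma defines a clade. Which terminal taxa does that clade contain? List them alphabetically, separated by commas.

Tracing Hordeum: it sits inside (((Bufo,(Shigella,Sciurus)),((Glossina,Homo),Staphylococcus,(Larix,(Xenopus,Arabidopsis)))),Hordeum).
Tracing Puma: it sits inside (Cuon,Formica,Puma).
The smallest clade enclosing both is ((Cuon,Formica,Puma),((((Bufo,(Shigella,Sciurus)),((Glossina,Homo),Staphylococcus,(Larix,(Xenopus,Arabidopsis)))),Hordeum),(((Candida,Colobus),Clostridium),((Turdus,Melursus),(Anopheles,Oryza))))); the answer is its 20 terminal taxa in alphabetical order.

Anopheles, Arabidopsis, Bufo, Candida, Clostridium, Colobus, Cuon, Formica, Glossina, Homo, Hordeum, Larix, Melursus, Oryza, Puma, Sciurus, Shigella, Staphylococcus, Turdus, Xenopus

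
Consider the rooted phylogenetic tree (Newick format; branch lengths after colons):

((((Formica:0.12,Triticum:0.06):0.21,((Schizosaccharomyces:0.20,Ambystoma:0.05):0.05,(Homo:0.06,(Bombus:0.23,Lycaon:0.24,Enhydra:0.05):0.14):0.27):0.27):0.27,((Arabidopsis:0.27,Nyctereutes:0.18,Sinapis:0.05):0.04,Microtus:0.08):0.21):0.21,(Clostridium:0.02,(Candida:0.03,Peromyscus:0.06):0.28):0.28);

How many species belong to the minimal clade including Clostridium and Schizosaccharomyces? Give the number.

15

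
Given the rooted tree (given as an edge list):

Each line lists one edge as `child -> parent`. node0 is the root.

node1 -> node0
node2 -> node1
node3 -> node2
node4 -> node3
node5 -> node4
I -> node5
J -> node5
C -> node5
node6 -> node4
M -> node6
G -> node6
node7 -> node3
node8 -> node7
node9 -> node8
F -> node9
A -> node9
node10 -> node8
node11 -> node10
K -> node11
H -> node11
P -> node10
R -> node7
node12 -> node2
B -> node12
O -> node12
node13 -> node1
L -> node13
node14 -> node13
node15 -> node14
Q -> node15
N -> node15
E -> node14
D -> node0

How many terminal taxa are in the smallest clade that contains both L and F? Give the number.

17

The MRCA of L and F is the node subtending (((((I,J,C),(M,G)),(((F,A),((K,H),P)),R)),(B,O)),(L,((Q,N),E))).
That clade contains 17 terminal taxa: A, B, C, E, F, G, H, I, J, K, L, M, N, O, P, Q, R.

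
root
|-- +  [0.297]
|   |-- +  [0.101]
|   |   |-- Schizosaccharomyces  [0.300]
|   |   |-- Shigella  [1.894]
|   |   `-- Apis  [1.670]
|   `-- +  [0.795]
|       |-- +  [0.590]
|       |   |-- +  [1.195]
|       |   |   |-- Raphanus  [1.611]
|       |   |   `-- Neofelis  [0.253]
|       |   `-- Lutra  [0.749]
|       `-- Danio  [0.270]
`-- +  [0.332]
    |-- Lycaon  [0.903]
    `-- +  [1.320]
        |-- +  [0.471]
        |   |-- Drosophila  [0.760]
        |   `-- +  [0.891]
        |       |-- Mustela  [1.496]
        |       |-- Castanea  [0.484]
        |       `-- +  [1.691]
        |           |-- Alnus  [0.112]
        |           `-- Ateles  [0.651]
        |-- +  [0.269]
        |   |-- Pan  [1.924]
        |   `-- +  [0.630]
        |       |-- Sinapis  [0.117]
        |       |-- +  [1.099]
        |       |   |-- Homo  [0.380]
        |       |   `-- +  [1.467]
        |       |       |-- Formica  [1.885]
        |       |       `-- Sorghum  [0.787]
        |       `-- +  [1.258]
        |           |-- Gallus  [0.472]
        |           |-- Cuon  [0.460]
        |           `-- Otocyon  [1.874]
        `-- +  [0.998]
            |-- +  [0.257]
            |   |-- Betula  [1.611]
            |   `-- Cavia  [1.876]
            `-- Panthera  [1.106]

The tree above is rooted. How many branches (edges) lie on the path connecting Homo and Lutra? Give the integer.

The MRCA of Homo and Lutra is the root of the tree.
From Homo up to that node: 6 branches. From Lutra up to the same node: 4 branches. Total: 6 + 4 = 10.

10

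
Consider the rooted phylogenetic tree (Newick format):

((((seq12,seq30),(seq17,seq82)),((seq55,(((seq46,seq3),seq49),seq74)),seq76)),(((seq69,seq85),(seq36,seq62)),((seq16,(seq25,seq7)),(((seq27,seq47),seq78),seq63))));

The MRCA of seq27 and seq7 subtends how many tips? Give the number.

7

The MRCA of seq27 and seq7 is the node subtending ((seq16,(seq25,seq7)),(((seq27,seq47),seq78),seq63)).
That clade contains 7 terminal taxa: seq16, seq25, seq27, seq47, seq63, seq7, seq78.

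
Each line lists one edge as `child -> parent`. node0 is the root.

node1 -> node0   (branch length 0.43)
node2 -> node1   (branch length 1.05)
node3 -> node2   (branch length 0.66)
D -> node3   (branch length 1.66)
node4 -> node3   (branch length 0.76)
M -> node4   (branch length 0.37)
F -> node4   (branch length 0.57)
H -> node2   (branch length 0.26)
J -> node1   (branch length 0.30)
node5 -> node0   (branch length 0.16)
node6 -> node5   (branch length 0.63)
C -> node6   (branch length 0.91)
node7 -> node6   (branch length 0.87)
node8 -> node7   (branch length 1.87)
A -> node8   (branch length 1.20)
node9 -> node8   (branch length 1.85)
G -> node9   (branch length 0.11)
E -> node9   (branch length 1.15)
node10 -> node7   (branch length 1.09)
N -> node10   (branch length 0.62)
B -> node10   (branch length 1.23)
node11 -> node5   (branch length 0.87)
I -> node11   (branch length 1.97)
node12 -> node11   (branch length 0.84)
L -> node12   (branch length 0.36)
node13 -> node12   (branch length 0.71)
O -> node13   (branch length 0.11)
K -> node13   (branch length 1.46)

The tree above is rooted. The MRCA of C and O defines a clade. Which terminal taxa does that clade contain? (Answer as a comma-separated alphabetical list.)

Tracing C: it sits inside (C,((A,(G,E)),(N,B))).
Tracing O: it sits inside (O,K).
The smallest clade enclosing both is ((C,((A,(G,E)),(N,B))),(I,(L,(O,K)))); the answer is its 10 terminal taxa in alphabetical order.

A, B, C, E, G, I, K, L, N, O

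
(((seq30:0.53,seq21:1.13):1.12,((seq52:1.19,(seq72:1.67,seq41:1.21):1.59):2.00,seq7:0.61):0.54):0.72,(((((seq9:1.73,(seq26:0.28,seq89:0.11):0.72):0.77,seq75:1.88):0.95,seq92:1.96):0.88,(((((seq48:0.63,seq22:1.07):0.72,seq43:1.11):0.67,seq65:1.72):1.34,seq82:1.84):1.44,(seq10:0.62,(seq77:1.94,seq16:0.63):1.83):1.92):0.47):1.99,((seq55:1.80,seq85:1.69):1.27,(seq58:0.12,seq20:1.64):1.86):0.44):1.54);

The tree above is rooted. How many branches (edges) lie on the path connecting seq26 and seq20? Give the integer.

9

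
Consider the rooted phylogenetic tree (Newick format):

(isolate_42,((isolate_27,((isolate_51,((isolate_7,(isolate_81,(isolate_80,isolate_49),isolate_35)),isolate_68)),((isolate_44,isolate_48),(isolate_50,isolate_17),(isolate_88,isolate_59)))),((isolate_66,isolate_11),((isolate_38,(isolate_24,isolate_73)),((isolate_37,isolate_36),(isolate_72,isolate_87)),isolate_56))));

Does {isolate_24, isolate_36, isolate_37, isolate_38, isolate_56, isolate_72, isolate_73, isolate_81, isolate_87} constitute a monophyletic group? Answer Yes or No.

No

The MRCA of the listed taxa subtends ((isolate_27,((isolate_51,((isolate_7,(isolate_81,(isolate_80,isolate_49),isolate_35)),isolate_68)),((isolate_44,isolate_48),(isolate_50,isolate_17),(isolate_88,isolate_59)))),((isolate_66,isolate_11),((isolate_38,(isolate_24,isolate_73)),((isolate_37,isolate_36),(isolate_72,isolate_87)),isolate_56))).
That clade also contains isolate_11, isolate_17, isolate_27, isolate_35, isolate_44, isolate_48, isolate_49, isolate_50, isolate_51, isolate_59, isolate_66, isolate_68, isolate_7, isolate_80, isolate_88, which are not in the proposed group, so the group is not monophyletic.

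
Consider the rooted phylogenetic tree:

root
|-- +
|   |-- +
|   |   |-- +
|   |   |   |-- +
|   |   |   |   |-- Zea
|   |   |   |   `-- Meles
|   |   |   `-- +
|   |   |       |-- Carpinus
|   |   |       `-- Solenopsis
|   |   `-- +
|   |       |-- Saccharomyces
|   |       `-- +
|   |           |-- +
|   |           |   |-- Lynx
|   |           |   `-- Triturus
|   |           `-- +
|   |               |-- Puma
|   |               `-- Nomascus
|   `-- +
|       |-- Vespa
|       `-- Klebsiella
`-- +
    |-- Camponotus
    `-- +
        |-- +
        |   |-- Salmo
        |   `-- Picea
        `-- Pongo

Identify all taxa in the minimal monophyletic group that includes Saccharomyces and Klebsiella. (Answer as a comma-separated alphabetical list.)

Carpinus, Klebsiella, Lynx, Meles, Nomascus, Puma, Saccharomyces, Solenopsis, Triturus, Vespa, Zea

Tracing Saccharomyces: it sits inside (Saccharomyces,((Lynx,Triturus),(Puma,Nomascus))).
Tracing Klebsiella: it sits inside (Vespa,Klebsiella).
The smallest clade enclosing both is ((((Zea,Meles),(Carpinus,Solenopsis)),(Saccharomyces,((Lynx,Triturus),(Puma,Nomascus)))),(Vespa,Klebsiella)); the answer is its 11 terminal taxa in alphabetical order.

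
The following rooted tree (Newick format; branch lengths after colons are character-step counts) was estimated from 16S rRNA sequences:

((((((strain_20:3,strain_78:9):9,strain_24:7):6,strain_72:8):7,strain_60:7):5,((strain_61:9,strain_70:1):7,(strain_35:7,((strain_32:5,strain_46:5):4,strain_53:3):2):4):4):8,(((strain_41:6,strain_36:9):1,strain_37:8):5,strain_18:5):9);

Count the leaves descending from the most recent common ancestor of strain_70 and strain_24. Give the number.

11

The MRCA of strain_70 and strain_24 is the node subtending (((((strain_20,strain_78),strain_24),strain_72),strain_60),((strain_61,strain_70),(strain_35,((strain_32,strain_46),strain_53)))).
That clade contains 11 terminal taxa: strain_20, strain_24, strain_32, strain_35, strain_46, strain_53, strain_60, strain_61, strain_70, strain_72, strain_78.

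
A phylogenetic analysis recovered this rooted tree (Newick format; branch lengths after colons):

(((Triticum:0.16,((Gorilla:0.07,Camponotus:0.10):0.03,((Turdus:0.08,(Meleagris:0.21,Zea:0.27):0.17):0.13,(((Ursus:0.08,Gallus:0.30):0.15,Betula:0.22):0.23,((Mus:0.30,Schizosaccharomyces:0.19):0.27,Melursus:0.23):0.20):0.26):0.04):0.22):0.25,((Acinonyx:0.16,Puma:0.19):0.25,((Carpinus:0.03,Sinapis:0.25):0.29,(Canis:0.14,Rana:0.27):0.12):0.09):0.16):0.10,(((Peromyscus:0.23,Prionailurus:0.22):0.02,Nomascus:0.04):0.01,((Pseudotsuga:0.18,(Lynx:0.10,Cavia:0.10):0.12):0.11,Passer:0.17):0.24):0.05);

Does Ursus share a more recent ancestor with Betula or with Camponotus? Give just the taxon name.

Betula

The MRCA of Ursus and Betula subtends ((Ursus,Gallus),Betula) (3 taxa).
The MRCA of Ursus and Camponotus subtends ((Gorilla,Camponotus),((Turdus,(Meleagris,Zea)),(((Ursus,Gallus),Betula),((Mus,Schizosaccharomyces),Melursus)))) (11 taxa).
The first is nested inside the second, so Ursus shares a more recent common ancestor with Betula.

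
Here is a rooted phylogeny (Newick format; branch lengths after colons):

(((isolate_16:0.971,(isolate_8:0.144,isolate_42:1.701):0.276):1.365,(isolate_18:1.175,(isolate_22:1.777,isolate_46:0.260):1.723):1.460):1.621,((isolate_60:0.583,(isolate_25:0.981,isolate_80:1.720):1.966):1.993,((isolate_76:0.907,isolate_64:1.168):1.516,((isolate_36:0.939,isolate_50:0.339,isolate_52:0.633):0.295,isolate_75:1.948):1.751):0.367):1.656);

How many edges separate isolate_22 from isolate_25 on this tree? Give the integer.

8

The MRCA of isolate_22 and isolate_25 is the root of the tree.
From isolate_22 up to that node: 4 branches. From isolate_25 up to the same node: 4 branches. Total: 4 + 4 = 8.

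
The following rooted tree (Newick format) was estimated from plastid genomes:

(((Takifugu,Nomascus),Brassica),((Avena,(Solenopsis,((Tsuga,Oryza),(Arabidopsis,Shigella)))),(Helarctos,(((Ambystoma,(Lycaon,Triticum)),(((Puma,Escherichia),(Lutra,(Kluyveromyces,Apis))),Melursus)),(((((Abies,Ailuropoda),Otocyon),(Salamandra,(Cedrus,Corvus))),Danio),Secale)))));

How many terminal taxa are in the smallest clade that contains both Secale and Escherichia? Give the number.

The MRCA of Secale and Escherichia is the node subtending (((Ambystoma,(Lycaon,Triticum)),(((Puma,Escherichia),(Lutra,(Kluyveromyces,Apis))),Melursus)),(((((Abies,Ailuropoda),Otocyon),(Salamandra,(Cedrus,Corvus))),Danio),Secale)).
That clade contains 17 terminal taxa: Abies, Ailuropoda, Ambystoma, Apis, Cedrus, Corvus, Danio, Escherichia, Kluyveromyces, Lutra, Lycaon, Melursus, Otocyon, Puma, Salamandra, Secale, Triticum.

17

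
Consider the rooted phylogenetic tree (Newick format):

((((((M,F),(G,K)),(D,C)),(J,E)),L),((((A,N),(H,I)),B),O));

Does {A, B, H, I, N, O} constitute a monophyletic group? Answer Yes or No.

The most recent common ancestor of these taxa subtends ((((A,N),(H,I)),B),O).
That clade has exactly 6 tips — every listed taxon and nothing else — so the group is monophyletic.

Yes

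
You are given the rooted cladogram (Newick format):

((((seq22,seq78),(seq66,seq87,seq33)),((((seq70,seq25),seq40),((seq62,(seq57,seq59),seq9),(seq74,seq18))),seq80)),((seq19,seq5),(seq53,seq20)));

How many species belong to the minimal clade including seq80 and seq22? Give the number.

The MRCA of seq80 and seq22 is the node subtending (((seq22,seq78),(seq66,seq87,seq33)),((((seq70,seq25),seq40),((seq62,(seq57,seq59),seq9),(seq74,seq18))),seq80)).
That clade contains 15 terminal taxa: seq18, seq22, seq25, seq33, seq40, seq57, seq59, seq62, seq66, seq70, seq74, seq78, seq80, seq87, seq9.

15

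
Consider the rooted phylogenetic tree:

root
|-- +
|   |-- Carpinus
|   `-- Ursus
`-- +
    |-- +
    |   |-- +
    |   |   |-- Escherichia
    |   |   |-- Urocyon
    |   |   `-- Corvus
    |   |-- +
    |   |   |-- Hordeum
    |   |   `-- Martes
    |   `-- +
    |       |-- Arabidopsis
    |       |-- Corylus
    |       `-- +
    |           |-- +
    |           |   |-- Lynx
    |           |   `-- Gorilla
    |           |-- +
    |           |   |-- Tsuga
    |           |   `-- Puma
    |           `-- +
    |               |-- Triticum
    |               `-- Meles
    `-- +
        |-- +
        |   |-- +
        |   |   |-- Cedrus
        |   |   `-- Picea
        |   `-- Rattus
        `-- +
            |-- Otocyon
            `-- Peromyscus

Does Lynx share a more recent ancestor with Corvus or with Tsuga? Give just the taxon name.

The MRCA of Lynx and Tsuga subtends ((Lynx,Gorilla),(Tsuga,Puma),(Triticum,Meles)) (6 taxa).
The MRCA of Lynx and Corvus subtends ((Escherichia,Urocyon,Corvus),(Hordeum,Martes),(Arabidopsis,Corylus,((Lynx,Gorilla),(Tsuga,Puma),(Triticum,Meles)))) (13 taxa).
The first is nested inside the second, so Lynx shares a more recent common ancestor with Tsuga.

Tsuga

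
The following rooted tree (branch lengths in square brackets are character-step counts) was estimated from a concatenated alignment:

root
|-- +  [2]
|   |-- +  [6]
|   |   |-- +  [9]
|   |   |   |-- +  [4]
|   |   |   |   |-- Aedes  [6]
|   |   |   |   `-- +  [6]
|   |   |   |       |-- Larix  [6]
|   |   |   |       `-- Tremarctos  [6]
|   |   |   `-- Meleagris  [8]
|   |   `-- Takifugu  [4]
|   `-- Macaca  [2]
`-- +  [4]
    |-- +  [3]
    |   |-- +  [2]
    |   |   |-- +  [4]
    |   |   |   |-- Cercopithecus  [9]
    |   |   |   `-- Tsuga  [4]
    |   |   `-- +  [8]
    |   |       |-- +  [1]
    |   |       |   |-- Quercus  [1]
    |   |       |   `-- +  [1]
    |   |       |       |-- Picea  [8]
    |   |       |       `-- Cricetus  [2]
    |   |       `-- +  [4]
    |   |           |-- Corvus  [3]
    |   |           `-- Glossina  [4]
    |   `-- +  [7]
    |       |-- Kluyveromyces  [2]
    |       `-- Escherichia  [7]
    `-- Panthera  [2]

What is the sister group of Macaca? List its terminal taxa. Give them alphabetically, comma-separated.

Aedes, Larix, Meleagris, Takifugu, Tremarctos

Macaca attaches to the tree at the node subtending ((((Aedes,(Larix,Tremarctos)),Meleagris),Takifugu),Macaca).
The other lineage descending from that same node — the sister group — is (((Aedes,(Larix,Tremarctos)),Meleagris),Takifugu); its 5 tips in alphabetical order are the answer.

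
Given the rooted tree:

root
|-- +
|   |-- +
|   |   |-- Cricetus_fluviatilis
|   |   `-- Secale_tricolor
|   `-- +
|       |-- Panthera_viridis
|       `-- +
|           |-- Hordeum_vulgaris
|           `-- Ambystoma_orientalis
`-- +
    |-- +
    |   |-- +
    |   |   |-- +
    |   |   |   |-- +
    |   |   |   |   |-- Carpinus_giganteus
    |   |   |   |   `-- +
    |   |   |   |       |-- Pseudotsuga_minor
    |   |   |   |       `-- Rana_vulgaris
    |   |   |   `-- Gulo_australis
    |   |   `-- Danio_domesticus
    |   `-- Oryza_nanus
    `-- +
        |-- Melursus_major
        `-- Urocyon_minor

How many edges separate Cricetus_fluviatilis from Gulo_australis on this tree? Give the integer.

8

The MRCA of Cricetus_fluviatilis and Gulo_australis is the root of the tree.
From Cricetus_fluviatilis up to that node: 3 branches. From Gulo_australis up to the same node: 5 branches. Total: 3 + 5 = 8.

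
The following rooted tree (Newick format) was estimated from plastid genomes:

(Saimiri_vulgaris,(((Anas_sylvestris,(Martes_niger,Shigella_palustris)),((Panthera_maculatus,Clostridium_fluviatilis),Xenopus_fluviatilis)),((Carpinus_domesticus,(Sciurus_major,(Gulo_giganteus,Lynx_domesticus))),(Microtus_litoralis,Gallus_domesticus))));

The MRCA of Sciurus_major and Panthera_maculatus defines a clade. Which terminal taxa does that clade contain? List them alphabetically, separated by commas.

Tracing Sciurus_major: it sits inside (Sciurus_major,(Gulo_giganteus,Lynx_domesticus)).
Tracing Panthera_maculatus: it sits inside (Panthera_maculatus,Clostridium_fluviatilis).
The smallest clade enclosing both is (((Anas_sylvestris,(Martes_niger,Shigella_palustris)),((Panthera_maculatus,Clostridium_fluviatilis),Xenopus_fluviatilis)),((Carpinus_domesticus,(Sciurus_major,(Gulo_giganteus,Lynx_domesticus))),(Microtus_litoralis,Gallus_domesticus))); the answer is its 12 terminal taxa in alphabetical order.

Anas_sylvestris, Carpinus_domesticus, Clostridium_fluviatilis, Gallus_domesticus, Gulo_giganteus, Lynx_domesticus, Martes_niger, Microtus_litoralis, Panthera_maculatus, Sciurus_major, Shigella_palustris, Xenopus_fluviatilis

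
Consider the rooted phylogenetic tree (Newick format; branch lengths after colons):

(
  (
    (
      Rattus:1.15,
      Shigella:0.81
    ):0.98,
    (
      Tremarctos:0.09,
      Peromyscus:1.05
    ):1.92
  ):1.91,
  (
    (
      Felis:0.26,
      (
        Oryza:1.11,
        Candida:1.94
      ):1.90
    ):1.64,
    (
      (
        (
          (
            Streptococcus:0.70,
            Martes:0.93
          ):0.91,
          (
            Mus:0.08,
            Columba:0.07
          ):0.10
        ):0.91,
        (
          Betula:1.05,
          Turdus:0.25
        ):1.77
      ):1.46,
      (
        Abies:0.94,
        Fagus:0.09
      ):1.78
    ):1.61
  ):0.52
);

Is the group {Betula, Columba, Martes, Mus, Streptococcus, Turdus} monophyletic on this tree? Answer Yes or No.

Yes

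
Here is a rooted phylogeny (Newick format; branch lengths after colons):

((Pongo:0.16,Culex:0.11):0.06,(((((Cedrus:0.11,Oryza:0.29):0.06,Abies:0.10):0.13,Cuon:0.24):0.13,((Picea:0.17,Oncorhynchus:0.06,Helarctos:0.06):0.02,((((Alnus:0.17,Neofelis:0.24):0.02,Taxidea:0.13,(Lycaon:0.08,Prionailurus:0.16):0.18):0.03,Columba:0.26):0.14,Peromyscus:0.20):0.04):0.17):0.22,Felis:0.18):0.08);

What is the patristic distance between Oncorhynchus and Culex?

0.72

The path runs Oncorhynchus → … → MRCA → … → Culex; the MRCA is the root of the tree.
Branch lengths along that path: 0.06 + 0.02 + 0.17 + 0.22 + 0.08 + 0.06 + 0.11 = 0.72.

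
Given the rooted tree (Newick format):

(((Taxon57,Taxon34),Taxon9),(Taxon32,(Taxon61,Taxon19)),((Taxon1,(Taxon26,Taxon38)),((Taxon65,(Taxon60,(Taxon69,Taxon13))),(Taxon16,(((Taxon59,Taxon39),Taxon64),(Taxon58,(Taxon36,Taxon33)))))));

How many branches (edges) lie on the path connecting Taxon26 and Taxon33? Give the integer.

9

The MRCA of Taxon26 and Taxon33 is the node subtending ((Taxon1,(Taxon26,Taxon38)),((Taxon65,(Taxon60,(Taxon69,Taxon13))),(Taxon16,(((Taxon59,Taxon39),Taxon64),(Taxon58,(Taxon36,Taxon33)))))).
From Taxon26 up to that node: 3 branches. From Taxon33 up to the same node: 6 branches. Total: 3 + 6 = 9.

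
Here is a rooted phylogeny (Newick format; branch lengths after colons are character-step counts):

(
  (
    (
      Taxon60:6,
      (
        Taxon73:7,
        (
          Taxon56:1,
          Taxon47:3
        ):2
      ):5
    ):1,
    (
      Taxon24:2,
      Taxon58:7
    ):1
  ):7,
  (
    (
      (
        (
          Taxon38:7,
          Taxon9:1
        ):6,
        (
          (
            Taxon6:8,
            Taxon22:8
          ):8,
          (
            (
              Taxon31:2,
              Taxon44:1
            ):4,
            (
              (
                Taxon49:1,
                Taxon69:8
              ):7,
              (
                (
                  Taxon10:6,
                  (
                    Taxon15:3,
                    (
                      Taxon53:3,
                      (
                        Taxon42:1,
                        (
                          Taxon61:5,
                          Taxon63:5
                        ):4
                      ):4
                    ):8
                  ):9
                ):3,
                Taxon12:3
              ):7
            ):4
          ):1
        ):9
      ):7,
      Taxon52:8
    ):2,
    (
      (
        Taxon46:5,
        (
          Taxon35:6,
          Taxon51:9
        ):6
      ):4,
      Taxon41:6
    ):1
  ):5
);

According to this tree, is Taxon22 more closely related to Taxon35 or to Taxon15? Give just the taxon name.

Taxon15

The MRCA of Taxon22 and Taxon15 subtends ((Taxon6,Taxon22),((Taxon31,Taxon44),((Taxon49,Taxon69),((Taxon10,(Taxon15,(Taxon53,(Taxon42,(Taxon61,Taxon63))))),Taxon12)))) (13 taxa).
The MRCA of Taxon22 and Taxon35 subtends ((((Taxon38,Taxon9),((Taxon6,Taxon22),((Taxon31,Taxon44),((Taxon49,Taxon69),((Taxon10,(Taxon15,(Taxon53,(Taxon42,(Taxon61,Taxon63))))),Taxon12))))),Taxon52),((Taxon46,(Taxon35,Taxon51)),Taxon41)) (20 taxa).
The first is nested inside the second, so Taxon22 shares a more recent common ancestor with Taxon15.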